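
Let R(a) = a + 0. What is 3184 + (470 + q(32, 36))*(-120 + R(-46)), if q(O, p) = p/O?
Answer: -300091/4 ≈ -75023.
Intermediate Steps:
R(a) = a
3184 + (470 + q(32, 36))*(-120 + R(-46)) = 3184 + (470 + 36/32)*(-120 - 46) = 3184 + (470 + 36*(1/32))*(-166) = 3184 + (470 + 9/8)*(-166) = 3184 + (3769/8)*(-166) = 3184 - 312827/4 = -300091/4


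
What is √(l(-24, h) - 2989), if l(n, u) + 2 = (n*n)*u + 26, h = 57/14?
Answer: I*√30373/7 ≈ 24.897*I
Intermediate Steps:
h = 57/14 (h = 57*(1/14) = 57/14 ≈ 4.0714)
l(n, u) = 24 + u*n² (l(n, u) = -2 + ((n*n)*u + 26) = -2 + (n²*u + 26) = -2 + (u*n² + 26) = -2 + (26 + u*n²) = 24 + u*n²)
√(l(-24, h) - 2989) = √((24 + (57/14)*(-24)²) - 2989) = √((24 + (57/14)*576) - 2989) = √((24 + 16416/7) - 2989) = √(16584/7 - 2989) = √(-4339/7) = I*√30373/7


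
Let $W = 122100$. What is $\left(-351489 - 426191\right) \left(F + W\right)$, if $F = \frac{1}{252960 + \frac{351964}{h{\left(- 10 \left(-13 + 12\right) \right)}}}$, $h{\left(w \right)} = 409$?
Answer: $- \frac{2464374394027445780}{25953151} \approx -9.4955 \cdot 10^{10}$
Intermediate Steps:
$F = \frac{409}{103812604}$ ($F = \frac{1}{252960 + \frac{351964}{409}} = \frac{1}{\frac{103812604}{409}} = \frac{409}{103812604} \approx 3.9398 \cdot 10^{-6}$)
$\left(-351489 - 426191\right) \left(F + W\right) = \left(-351489 - 426191\right) \left(\frac{409}{103812604} + 122100\right) = \left(-777680\right) \frac{12675518948809}{103812604} = - \frac{2464374394027445780}{25953151}$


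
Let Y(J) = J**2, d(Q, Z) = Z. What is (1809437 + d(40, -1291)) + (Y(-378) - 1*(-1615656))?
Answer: 3566686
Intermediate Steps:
(1809437 + d(40, -1291)) + (Y(-378) - 1*(-1615656)) = (1809437 - 1291) + ((-378)**2 - 1*(-1615656)) = 1808146 + (142884 + 1615656) = 1808146 + 1758540 = 3566686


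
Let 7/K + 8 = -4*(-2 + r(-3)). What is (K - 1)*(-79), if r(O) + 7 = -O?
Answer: 711/16 ≈ 44.438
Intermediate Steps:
r(O) = -7 - O
K = 7/16 (K = 7/(-8 - 4*(-2 + (-7 - 1*(-3)))) = 7/(-8 - 4*(-2 + (-7 + 3))) = 7/(-8 - 4*(-2 - 4)) = 7/(-8 - 4*(-6)) = 7/(-8 + 24) = 7/16 ≈ 0.43750)
(K - 1)*(-79) = (7/16 - 1)*(-79) = -9/16*(-79) = 711/16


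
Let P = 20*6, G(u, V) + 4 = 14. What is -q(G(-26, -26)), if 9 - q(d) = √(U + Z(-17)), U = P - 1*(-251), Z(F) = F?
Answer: -9 + √354 ≈ 9.8149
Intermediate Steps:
G(u, V) = 10 (G(u, V) = -4 + 14 = 10)
P = 120
U = 371 (U = 120 - 1*(-251) = 120 + 251 = 371)
q(d) = 9 - √354 (q(d) = 9 - √(371 - 17) = 9 - √354)
-q(G(-26, -26)) = -(9 - √354) = -9 + √354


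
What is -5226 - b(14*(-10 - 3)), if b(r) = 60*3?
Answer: -5406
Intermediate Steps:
b(r) = 180
-5226 - b(14*(-10 - 3)) = -5226 - 1*180 = -5226 - 180 = -5406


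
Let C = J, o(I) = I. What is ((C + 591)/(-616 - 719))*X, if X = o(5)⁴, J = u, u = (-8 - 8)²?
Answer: -105875/267 ≈ -396.54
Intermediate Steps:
u = 256 (u = (-16)² = 256)
J = 256
C = 256
X = 625 (X = 5⁴ = 625)
((C + 591)/(-616 - 719))*X = ((256 + 591)/(-616 - 719))*625 = (847/(-1335))*625 = (847*(-1/1335))*625 = -847/1335*625 = -105875/267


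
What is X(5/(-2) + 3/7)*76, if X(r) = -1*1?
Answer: -76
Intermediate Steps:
X(r) = -1
X(5/(-2) + 3/7)*76 = -1*76 = -76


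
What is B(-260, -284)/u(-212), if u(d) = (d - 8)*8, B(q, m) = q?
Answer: 13/88 ≈ 0.14773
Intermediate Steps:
u(d) = -64 + 8*d (u(d) = (-8 + d)*8 = -64 + 8*d)
B(-260, -284)/u(-212) = -260/(-64 + 8*(-212)) = -260/(-64 - 1696) = -260/(-1760) = -260*(-1/1760) = 13/88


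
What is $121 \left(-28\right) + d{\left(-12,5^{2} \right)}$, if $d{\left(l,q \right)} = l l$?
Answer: $-3244$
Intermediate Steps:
$d{\left(l,q \right)} = l^{2}$
$121 \left(-28\right) + d{\left(-12,5^{2} \right)} = 121 \left(-28\right) + \left(-12\right)^{2} = -3388 + 144 = -3244$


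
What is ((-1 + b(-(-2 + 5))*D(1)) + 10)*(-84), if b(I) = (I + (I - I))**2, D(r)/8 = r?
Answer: -6804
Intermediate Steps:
D(r) = 8*r
b(I) = I**2 (b(I) = (I + 0)**2 = I**2)
((-1 + b(-(-2 + 5))*D(1)) + 10)*(-84) = ((-1 + (-(-2 + 5))**2*(8*1)) + 10)*(-84) = ((-1 + (-1*3)**2*8) + 10)*(-84) = ((-1 + (-3)**2*8) + 10)*(-84) = ((-1 + 9*8) + 10)*(-84) = ((-1 + 72) + 10)*(-84) = (71 + 10)*(-84) = 81*(-84) = -6804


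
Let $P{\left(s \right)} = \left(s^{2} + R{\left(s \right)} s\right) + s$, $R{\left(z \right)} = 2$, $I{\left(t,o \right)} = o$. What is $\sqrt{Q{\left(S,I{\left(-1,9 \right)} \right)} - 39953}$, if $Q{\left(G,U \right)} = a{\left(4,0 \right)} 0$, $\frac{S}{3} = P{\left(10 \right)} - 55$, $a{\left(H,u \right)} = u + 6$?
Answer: $i \sqrt{39953} \approx 199.88 i$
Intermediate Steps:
$a{\left(H,u \right)} = 6 + u$
$P{\left(s \right)} = s^{2} + 3 s$ ($P{\left(s \right)} = \left(s^{2} + 2 s\right) + s = s^{2} + 3 s$)
$S = 225$ ($S = 3 \left(10 \left(3 + 10\right) - 55\right) = 3 \left(10 \cdot 13 - 55\right) = 3 \left(130 - 55\right) = 3 \cdot 75 = 225$)
$Q{\left(G,U \right)} = 0$ ($Q{\left(G,U \right)} = \left(6 + 0\right) 0 = 6 \cdot 0 = 0$)
$\sqrt{Q{\left(S,I{\left(-1,9 \right)} \right)} - 39953} = \sqrt{0 - 39953} = \sqrt{-39953} = i \sqrt{39953}$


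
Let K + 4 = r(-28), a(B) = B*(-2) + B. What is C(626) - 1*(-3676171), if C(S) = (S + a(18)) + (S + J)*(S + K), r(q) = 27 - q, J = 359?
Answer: 4343624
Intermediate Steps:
a(B) = -B (a(B) = -2*B + B = -B)
K = 51 (K = -4 + (27 - 1*(-28)) = -4 + (27 + 28) = -4 + 55 = 51)
C(S) = -18 + S + (51 + S)*(359 + S) (C(S) = (S - 1*18) + (S + 359)*(S + 51) = (S - 18) + (359 + S)*(51 + S) = (-18 + S) + (51 + S)*(359 + S) = -18 + S + (51 + S)*(359 + S))
C(626) - 1*(-3676171) = (18291 + 626² + 411*626) - 1*(-3676171) = (18291 + 391876 + 257286) + 3676171 = 667453 + 3676171 = 4343624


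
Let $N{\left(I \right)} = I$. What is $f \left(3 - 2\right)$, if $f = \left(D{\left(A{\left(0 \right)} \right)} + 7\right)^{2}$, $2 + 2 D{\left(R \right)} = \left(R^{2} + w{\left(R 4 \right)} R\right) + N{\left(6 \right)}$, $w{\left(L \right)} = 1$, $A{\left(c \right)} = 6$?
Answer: $900$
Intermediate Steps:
$D{\left(R \right)} = 2 + \frac{R}{2} + \frac{R^{2}}{2}$ ($D{\left(R \right)} = -1 + \frac{\left(R^{2} + 1 R\right) + 6}{2} = -1 + \frac{\left(R^{2} + R\right) + 6}{2} = -1 + \frac{\left(R + R^{2}\right) + 6}{2} = -1 + \frac{6 + R + R^{2}}{2} = -1 + \left(3 + \frac{R}{2} + \frac{R^{2}}{2}\right) = 2 + \frac{R}{2} + \frac{R^{2}}{2}$)
$f = 900$ ($f = \left(\left(2 + \frac{1}{2} \cdot 6 + \frac{6^{2}}{2}\right) + 7\right)^{2} = \left(\left(2 + 3 + \frac{1}{2} \cdot 36\right) + 7\right)^{2} = \left(\left(2 + 3 + 18\right) + 7\right)^{2} = \left(23 + 7\right)^{2} = 30^{2} = 900$)
$f \left(3 - 2\right) = 900 \left(3 - 2\right) = 900 \cdot 1 = 900$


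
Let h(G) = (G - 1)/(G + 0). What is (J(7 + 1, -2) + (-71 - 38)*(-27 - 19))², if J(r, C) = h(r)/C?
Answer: 6434767089/256 ≈ 2.5136e+7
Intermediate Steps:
h(G) = (-1 + G)/G
J(r, C) = (-1 + r)/(C*r) (J(r, C) = ((-1 + r)/r)/C = (-1 + r)/(C*r))
(J(7 + 1, -2) + (-71 - 38)*(-27 - 19))² = ((-1 + (7 + 1))/((-2)*(7 + 1)) + (-71 - 38)*(-27 - 19))² = (-½*(-1 + 8)/8 - 109*(-46))² = (-½*⅛*7 + 5014)² = (-7/16 + 5014)² = (80217/16)² = 6434767089/256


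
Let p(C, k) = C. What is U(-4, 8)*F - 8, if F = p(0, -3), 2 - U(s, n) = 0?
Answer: -8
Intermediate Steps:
U(s, n) = 2 (U(s, n) = 2 - 1*0 = 2 + 0 = 2)
F = 0
U(-4, 8)*F - 8 = 2*0 - 8 = 0 - 8 = -8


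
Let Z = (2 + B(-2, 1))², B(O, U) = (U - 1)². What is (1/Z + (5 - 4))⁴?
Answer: 625/256 ≈ 2.4414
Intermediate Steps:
B(O, U) = (-1 + U)²
Z = 4 (Z = (2 + (-1 + 1)²)² = (2 + 0²)² = (2 + 0)² = 2² = 4)
(1/Z + (5 - 4))⁴ = (1/4 + (5 - 4))⁴ = (¼ + 1)⁴ = (5/4)⁴ = 625/256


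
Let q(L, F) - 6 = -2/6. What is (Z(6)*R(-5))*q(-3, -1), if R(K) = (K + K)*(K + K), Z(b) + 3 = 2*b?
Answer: 5100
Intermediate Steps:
Z(b) = -3 + 2*b
q(L, F) = 17/3 (q(L, F) = 6 - 2/6 = 6 - 2*1/6 = 6 - 1/3 = 17/3)
R(K) = 4*K**2 (R(K) = (2*K)*(2*K) = 4*K**2)
(Z(6)*R(-5))*q(-3, -1) = ((-3 + 2*6)*(4*(-5)**2))*(17/3) = ((-3 + 12)*(4*25))*(17/3) = (9*100)*(17/3) = 900*(17/3) = 5100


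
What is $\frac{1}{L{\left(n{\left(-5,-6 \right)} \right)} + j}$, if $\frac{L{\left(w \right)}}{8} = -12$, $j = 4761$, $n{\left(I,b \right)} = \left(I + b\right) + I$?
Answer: $\frac{1}{4665} \approx 0.00021436$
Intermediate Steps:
$n{\left(I,b \right)} = b + 2 I$
$L{\left(w \right)} = -96$ ($L{\left(w \right)} = 8 \left(-12\right) = -96$)
$\frac{1}{L{\left(n{\left(-5,-6 \right)} \right)} + j} = \frac{1}{-96 + 4761} = \frac{1}{4665}$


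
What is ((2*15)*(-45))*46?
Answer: -62100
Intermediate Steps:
((2*15)*(-45))*46 = (30*(-45))*46 = -1350*46 = -62100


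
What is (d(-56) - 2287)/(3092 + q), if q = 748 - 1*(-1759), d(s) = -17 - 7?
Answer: -2311/5599 ≈ -0.41275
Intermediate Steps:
d(s) = -24
q = 2507 (q = 748 + 1759 = 2507)
(d(-56) - 2287)/(3092 + q) = (-24 - 2287)/(3092 + 2507) = -2311/5599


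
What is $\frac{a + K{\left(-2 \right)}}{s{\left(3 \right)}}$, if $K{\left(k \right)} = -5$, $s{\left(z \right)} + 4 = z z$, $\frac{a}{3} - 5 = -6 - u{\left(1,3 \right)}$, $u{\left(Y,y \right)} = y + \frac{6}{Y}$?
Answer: $-7$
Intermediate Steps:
$a = -30$ ($a = 15 + 3 \left(-6 - \left(3 + \frac{6}{1}\right)\right) = 15 + 3 \left(-6 - \left(3 + 6 \cdot 1\right)\right) = 15 + 3 \left(-6 - \left(3 + 6\right)\right) = 15 + 3 \left(-6 - 9\right) = 15 + 3 \left(-15\right) = 15 - 45 = -30$)
$s{\left(z \right)} = -4 + z^{2}$ ($s{\left(z \right)} = -4 + z z = -4 + z^{2}$)
$\frac{a + K{\left(-2 \right)}}{s{\left(3 \right)}} = \frac{-30 - 5}{-4 + 3^{2}} = - \frac{35}{-4 + 9} = - \frac{35}{5} = \left(-35\right) \frac{1}{5} = -7$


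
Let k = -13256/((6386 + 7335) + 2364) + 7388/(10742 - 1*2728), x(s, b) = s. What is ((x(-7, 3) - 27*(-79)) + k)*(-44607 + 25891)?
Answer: -2564700610032288/64452595 ≈ -3.9792e+7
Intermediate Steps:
k = 6301198/64452595 (k = -13256/(13721 + 2364) + 7388/(10742 - 2728) = -13256/16085 + 7388/8014 = -13256*1/16085 + 7388*(1/8014) = -13256/16085 + 3694/4007 = 6301198/64452595 ≈ 0.097765)
((x(-7, 3) - 27*(-79)) + k)*(-44607 + 25891) = ((-7 - 27*(-79)) + 6301198/64452595)*(-44607 + 25891) = ((-7 + 2133) + 6301198/64452595)*(-18716) = (2126 + 6301198/64452595)*(-18716) = (137032518168/64452595)*(-18716) = -2564700610032288/64452595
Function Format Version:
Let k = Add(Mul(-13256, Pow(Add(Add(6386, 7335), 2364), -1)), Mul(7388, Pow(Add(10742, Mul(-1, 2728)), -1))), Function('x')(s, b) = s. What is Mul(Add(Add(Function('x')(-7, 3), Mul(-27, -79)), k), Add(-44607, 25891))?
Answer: Rational(-2564700610032288, 64452595) ≈ -3.9792e+7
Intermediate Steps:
k = Rational(6301198, 64452595) (k = Add(Mul(-13256, Pow(Add(13721, 2364), -1)), Mul(7388, Pow(Add(10742, -2728), -1))) = Add(Mul(-13256, Pow(16085, -1)), Mul(7388, Pow(8014, -1))) = Add(Mul(-13256, Rational(1, 16085)), Mul(7388, Rational(1, 8014))) = Add(Rational(-13256, 16085), Rational(3694, 4007)) = Rational(6301198, 64452595) ≈ 0.097765)
Mul(Add(Add(Function('x')(-7, 3), Mul(-27, -79)), k), Add(-44607, 25891)) = Mul(Add(Add(-7, Mul(-27, -79)), Rational(6301198, 64452595)), Add(-44607, 25891)) = Mul(Add(Add(-7, 2133), Rational(6301198, 64452595)), -18716) = Mul(Add(2126, Rational(6301198, 64452595)), -18716) = Mul(Rational(137032518168, 64452595), -18716) = Rational(-2564700610032288, 64452595)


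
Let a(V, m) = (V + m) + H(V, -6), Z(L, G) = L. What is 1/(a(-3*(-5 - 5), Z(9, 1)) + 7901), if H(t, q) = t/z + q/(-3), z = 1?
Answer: 1/7972 ≈ 0.00012544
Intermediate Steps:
H(t, q) = t - q/3 (H(t, q) = t/1 + q/(-3) = t*1 + q*(-1/3) = t - q/3)
a(V, m) = 2 + m + 2*V (a(V, m) = (V + m) + (V - 1/3*(-6)) = (V + m) + (V + 2) = (V + m) + (2 + V) = 2 + m + 2*V)
1/(a(-3*(-5 - 5), Z(9, 1)) + 7901) = 1/((2 + 9 + 2*(-3*(-5 - 5))) + 7901) = 1/((2 + 9 + 2*(-3*(-10))) + 7901) = 1/((2 + 9 + 2*30) + 7901) = 1/((2 + 9 + 60) + 7901) = 1/(71 + 7901) = 1/7972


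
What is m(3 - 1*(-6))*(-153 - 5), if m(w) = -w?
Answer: 1422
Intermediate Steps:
m(3 - 1*(-6))*(-153 - 5) = (-(3 - 1*(-6)))*(-153 - 5) = -(3 + 6)*(-158) = -1*9*(-158) = -9*(-158) = 1422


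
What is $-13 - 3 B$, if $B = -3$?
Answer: $-4$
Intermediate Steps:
$-13 - 3 B = -13 - -9 = -13 + 9 = -4$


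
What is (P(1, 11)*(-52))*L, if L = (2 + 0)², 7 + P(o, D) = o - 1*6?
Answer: 2496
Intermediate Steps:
P(o, D) = -13 + o (P(o, D) = -7 + (o - 1*6) = -7 + (o - 6) = -7 + (-6 + o) = -13 + o)
L = 4 (L = 2² = 4)
(P(1, 11)*(-52))*L = ((-13 + 1)*(-52))*4 = -12*(-52)*4 = 624*4 = 2496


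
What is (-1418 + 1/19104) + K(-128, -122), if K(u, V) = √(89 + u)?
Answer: -27089471/19104 + I*√39 ≈ -1418.0 + 6.245*I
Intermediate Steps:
(-1418 + 1/19104) + K(-128, -122) = (-1418 + 1/19104) + √(89 - 128) = (-1418 + 1/19104) + √(-39) = -27089471/19104 + I*√39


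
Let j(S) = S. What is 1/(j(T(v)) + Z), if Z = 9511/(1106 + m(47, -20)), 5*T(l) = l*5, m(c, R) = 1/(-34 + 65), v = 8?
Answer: 34287/569137 ≈ 0.060244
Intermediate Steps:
m(c, R) = 1/31
T(l) = l (T(l) = (l*5)/5 = (5*l)/5 = l)
Z = 294841/34287 (Z = 9511/(1106 + 1/31) = 9511/(34287/31) = 9511*(31/34287) = 294841/34287 ≈ 8.5992)
1/(j(T(v)) + Z) = 1/(8 + 294841/34287) = 1/(569137/34287) = 34287/569137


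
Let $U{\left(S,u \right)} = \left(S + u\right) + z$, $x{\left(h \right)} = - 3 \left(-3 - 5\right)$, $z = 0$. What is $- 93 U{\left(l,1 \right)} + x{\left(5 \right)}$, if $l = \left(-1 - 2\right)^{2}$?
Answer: $-906$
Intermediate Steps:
$l = 9$ ($l = \left(-3\right)^{2} = 9$)
$x{\left(h \right)} = 24$ ($x{\left(h \right)} = \left(-3\right) \left(-8\right) = 24$)
$U{\left(S,u \right)} = S + u$ ($U{\left(S,u \right)} = \left(S + u\right) + 0 = S + u$)
$- 93 U{\left(l,1 \right)} + x{\left(5 \right)} = - 93 \left(9 + 1\right) + 24 = \left(-93\right) 10 + 24 = -930 + 24 = -906$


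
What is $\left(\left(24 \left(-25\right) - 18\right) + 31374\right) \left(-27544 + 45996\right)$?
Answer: $567509712$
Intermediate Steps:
$\left(\left(24 \left(-25\right) - 18\right) + 31374\right) \left(-27544 + 45996\right) = \left(\left(-600 - 18\right) + 31374\right) 18452 = \left(-618 + 31374\right) 18452 = 30756 \cdot 18452 = 567509712$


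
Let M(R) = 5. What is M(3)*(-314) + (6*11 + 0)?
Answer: -1504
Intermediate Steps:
M(3)*(-314) + (6*11 + 0) = 5*(-314) + (6*11 + 0) = -1570 + (66 + 0) = -1570 + 66 = -1504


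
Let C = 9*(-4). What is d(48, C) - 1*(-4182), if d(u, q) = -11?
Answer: 4171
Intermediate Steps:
C = -36
d(48, C) - 1*(-4182) = -11 - 1*(-4182) = -11 + 4182 = 4171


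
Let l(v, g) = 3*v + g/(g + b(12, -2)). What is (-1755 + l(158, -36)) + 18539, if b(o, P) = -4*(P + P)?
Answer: 86299/5 ≈ 17260.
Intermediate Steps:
b(o, P) = -8*P
l(v, g) = 3*v + g/(16 + g) (l(v, g) = 3*v + g/(g - 8*(-2)) = 3*v + g/(g + 16) = 3*v + g/(16 + g))
(-1755 + l(158, -36)) + 18539 = (-1755 + (-36 + 48*158 + 3*(-36)*158)/(16 - 36)) + 18539 = (-1755 + (-36 + 7584 - 17064)/(-20)) + 18539 = (-1755 - 1/20*(-9516)) + 18539 = (-1755 + 2379/5) + 18539 = -6396/5 + 18539 = 86299/5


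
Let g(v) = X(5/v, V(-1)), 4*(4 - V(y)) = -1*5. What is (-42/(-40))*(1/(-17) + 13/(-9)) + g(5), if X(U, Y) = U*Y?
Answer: 749/204 ≈ 3.6716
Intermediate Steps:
V(y) = 21/4 (V(y) = 4 - (-1)*5/4 = 4 - ¼*(-5) = 4 + 5/4 = 21/4)
g(v) = 105/(4*v) (g(v) = (5/v)*(21/4) = 105/(4*v))
(-42/(-40))*(1/(-17) + 13/(-9)) + g(5) = (-42/(-40))*(1/(-17) + 13/(-9)) + (105/4)/5 = (-42*(-1/40))*(1*(-1/17) + 13*(-⅑)) + (105/4)*(⅕) = 21*(-1/17 - 13/9)/20 + 21/4 = (21/20)*(-230/153) + 21/4 = -161/102 + 21/4 = 749/204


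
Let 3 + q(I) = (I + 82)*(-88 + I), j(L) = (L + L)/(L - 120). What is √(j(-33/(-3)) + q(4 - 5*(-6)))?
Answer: 25*I*√119137/109 ≈ 79.166*I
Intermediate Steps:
j(L) = 2*L/(-120 + L) (j(L) = (2*L)/(-120 + L) = 2*L/(-120 + L))
q(I) = -3 + (-88 + I)*(82 + I) (q(I) = -3 + (I + 82)*(-88 + I) = -3 + (82 + I)*(-88 + I) = -3 + (-88 + I)*(82 + I))
√(j(-33/(-3)) + q(4 - 5*(-6))) = √(2*(-33/(-3))/(-120 - 33/(-3)) + (-7219 + (4 - 5*(-6))² - 6*(4 - 5*(-6)))) = √(2*(-33*(-⅓))/(-120 - 33*(-⅓)) + (-7219 + (4 + 30)² - 6*(4 + 30))) = √(2*11/(-120 + 11) + (-7219 + 34² - 6*34)) = √(2*11/(-109) + (-7219 + 1156 - 204)) = √(2*11*(-1/109) - 6267) = √(-22/109 - 6267) = √(-683125/109) = 25*I*√119137/109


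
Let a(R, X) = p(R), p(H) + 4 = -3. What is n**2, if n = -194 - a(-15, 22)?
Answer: 34969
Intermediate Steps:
p(H) = -7 (p(H) = -4 - 3 = -7)
a(R, X) = -7
n = -187 (n = -194 - 1*(-7) = -194 + 7 = -187)
n**2 = (-187)**2 = 34969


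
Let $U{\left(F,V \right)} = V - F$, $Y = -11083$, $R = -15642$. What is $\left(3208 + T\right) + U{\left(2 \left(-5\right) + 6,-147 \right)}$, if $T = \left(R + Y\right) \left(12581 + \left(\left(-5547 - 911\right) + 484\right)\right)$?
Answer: $-176569010$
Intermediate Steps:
$T = -176572075$ ($T = \left(-15642 - 11083\right) \left(12581 + \left(\left(-5547 - 911\right) + 484\right)\right) = - 26725 \left(12581 + \left(-6458 + 484\right)\right) = - 26725 \left(12581 - 5974\right) = \left(-26725\right) 6607 = -176572075$)
$\left(3208 + T\right) + U{\left(2 \left(-5\right) + 6,-147 \right)} = \left(3208 - 176572075\right) - \left(153 - 10\right) = -176568867 - 143 = -176569010$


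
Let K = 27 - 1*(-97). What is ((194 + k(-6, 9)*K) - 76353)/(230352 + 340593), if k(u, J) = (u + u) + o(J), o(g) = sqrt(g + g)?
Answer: -77647/570945 + 124*sqrt(2)/190315 ≈ -0.13508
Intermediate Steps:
o(g) = sqrt(2)*sqrt(g) (o(g) = sqrt(2*g) = sqrt(2)*sqrt(g))
K = 124 (K = 27 + 97 = 124)
k(u, J) = 2*u + sqrt(2)*sqrt(J) (k(u, J) = (u + u) + sqrt(2)*sqrt(J) = 2*u + sqrt(2)*sqrt(J))
((194 + k(-6, 9)*K) - 76353)/(230352 + 340593) = ((194 + (2*(-6) + sqrt(2)*sqrt(9))*124) - 76353)/(230352 + 340593) = ((194 + (-12 + sqrt(2)*3)*124) - 76353)/570945 = ((194 + (-12 + 3*sqrt(2))*124) - 76353)*(1/570945) = ((194 + (-1488 + 372*sqrt(2))) - 76353)*(1/570945) = ((-1294 + 372*sqrt(2)) - 76353)*(1/570945) = (-77647 + 372*sqrt(2))*(1/570945) = -77647/570945 + 124*sqrt(2)/190315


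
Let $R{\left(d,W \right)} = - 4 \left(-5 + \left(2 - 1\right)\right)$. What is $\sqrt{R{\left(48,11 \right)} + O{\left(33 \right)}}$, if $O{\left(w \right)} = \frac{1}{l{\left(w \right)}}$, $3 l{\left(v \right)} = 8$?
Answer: $\frac{\sqrt{262}}{4} \approx 4.0466$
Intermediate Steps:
$l{\left(v \right)} = \frac{8}{3}$ ($l{\left(v \right)} = \frac{1}{3} \cdot 8 = \frac{8}{3}$)
$R{\left(d,W \right)} = 16$ ($R{\left(d,W \right)} = - 4 \left(-5 + \left(2 - 1\right)\right) = - 4 \left(-5 + 1\right) = \left(-4\right) \left(-4\right) = 16$)
$O{\left(w \right)} = \frac{3}{8}$ ($O{\left(w \right)} = \frac{1}{\frac{8}{3}} = \frac{3}{8}$)
$\sqrt{R{\left(48,11 \right)} + O{\left(33 \right)}} = \sqrt{16 + \frac{3}{8}} = \sqrt{\frac{131}{8}} = \frac{\sqrt{262}}{4}$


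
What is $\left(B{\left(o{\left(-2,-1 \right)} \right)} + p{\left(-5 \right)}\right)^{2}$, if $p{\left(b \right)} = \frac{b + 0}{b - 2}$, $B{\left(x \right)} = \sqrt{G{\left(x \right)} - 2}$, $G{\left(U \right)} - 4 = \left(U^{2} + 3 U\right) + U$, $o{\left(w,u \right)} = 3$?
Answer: $\frac{1152}{49} + \frac{10 \sqrt{23}}{7} \approx 30.361$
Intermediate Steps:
$G{\left(U \right)} = 4 + U^{2} + 4 U$ ($G{\left(U \right)} = 4 + \left(\left(U^{2} + 3 U\right) + U\right) = 4 + \left(U^{2} + 4 U\right) = 4 + U^{2} + 4 U$)
$B{\left(x \right)} = \sqrt{2 + x^{2} + 4 x}$ ($B{\left(x \right)} = \sqrt{\left(4 + x^{2} + 4 x\right) - 2} = \sqrt{2 + x^{2} + 4 x}$)
$p{\left(b \right)} = \frac{b}{-2 + b}$
$\left(B{\left(o{\left(-2,-1 \right)} \right)} + p{\left(-5 \right)}\right)^{2} = \left(\sqrt{2 + 3^{2} + 4 \cdot 3} - \frac{5}{-2 - 5}\right)^{2} = \left(\sqrt{2 + 9 + 12} - \frac{5}{-7}\right)^{2} = \left(\sqrt{23} - - \frac{5}{7}\right)^{2} = \left(\sqrt{23} + \frac{5}{7}\right)^{2} = \left(\frac{5}{7} + \sqrt{23}\right)^{2}$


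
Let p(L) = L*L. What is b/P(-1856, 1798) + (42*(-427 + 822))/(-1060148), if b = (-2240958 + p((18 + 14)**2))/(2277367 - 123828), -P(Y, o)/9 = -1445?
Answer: -232948246791293/14845663089677430 ≈ -0.015691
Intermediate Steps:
P(Y, o) = 13005 (P(Y, o) = -9*(-1445) = 13005)
p(L) = L**2
b = -1192382/2153539 (b = (-2240958 + ((18 + 14)**2)**2)/(2277367 - 123828) = (-2240958 + (32**2)**2)/2153539 = (-2240958 + 1024**2)*(1/2153539) = (-2240958 + 1048576)*(1/2153539) = -1192382*1/2153539 = -1192382/2153539 ≈ -0.55369)
b/P(-1856, 1798) + (42*(-427 + 822))/(-1060148) = -1192382/2153539/13005 + (42*(-427 + 822))/(-1060148) = -1192382/2153539*1/13005 + (42*395)*(-1/1060148) = -1192382/28006774695 + 16590*(-1/1060148) = -1192382/28006774695 - 8295/530074 = -232948246791293/14845663089677430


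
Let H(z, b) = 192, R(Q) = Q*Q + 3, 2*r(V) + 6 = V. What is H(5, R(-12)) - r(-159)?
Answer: 549/2 ≈ 274.50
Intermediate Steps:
r(V) = -3 + V/2
R(Q) = 3 + Q² (R(Q) = Q² + 3 = 3 + Q²)
H(5, R(-12)) - r(-159) = 192 - (-3 + (½)*(-159)) = 192 - (-3 - 159/2) = 192 - 1*(-165/2) = 192 + 165/2 = 549/2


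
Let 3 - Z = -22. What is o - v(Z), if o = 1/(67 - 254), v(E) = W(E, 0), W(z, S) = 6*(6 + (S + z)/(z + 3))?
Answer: -108287/2618 ≈ -41.362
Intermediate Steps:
Z = 25 (Z = 3 - 1*(-22) = 3 + 22 = 25)
W(z, S) = 36 + 6*(S + z)/(3 + z) (W(z, S) = 6*(6 + (S + z)/(3 + z)) = 36 + 6*(S + z)/(3 + z))
v(E) = 6*(18 + 7*E)/(3 + E) (v(E) = 6*(18 + 0 + 7*E)/(3 + E) = 6*(18 + 7*E)/(3 + E))
o = -1/187 (o = 1/(-187) = -1/187 ≈ -0.0053476)
o - v(Z) = -1/187 - 6*(18 + 7*25)/(3 + 25) = -1/187 - 6*(18 + 175)/28 = -1/187 - 6*193/28 = -1/187 - 1*579/14 = -1/187 - 579/14 = -108287/2618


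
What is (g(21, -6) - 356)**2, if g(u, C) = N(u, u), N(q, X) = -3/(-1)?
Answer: 124609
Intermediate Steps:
N(q, X) = 3 (N(q, X) = -3*(-1) = 3)
g(u, C) = 3
(g(21, -6) - 356)**2 = (3 - 356)**2 = (-353)**2 = 124609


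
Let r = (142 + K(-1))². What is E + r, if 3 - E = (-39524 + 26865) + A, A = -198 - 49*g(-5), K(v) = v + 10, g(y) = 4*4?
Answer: 36445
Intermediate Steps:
g(y) = 16
K(v) = 10 + v
A = -982 (A = -198 - 49*16 = -198 - 784 = -982)
r = 22801 (r = (142 + (10 - 1))² = (142 + 9)² = 151² = 22801)
E = 13644 (E = 3 - ((-39524 + 26865) - 982) = 3 - (-12659 - 982) = 3 - 1*(-13641) = 3 + 13641 = 13644)
E + r = 13644 + 22801 = 36445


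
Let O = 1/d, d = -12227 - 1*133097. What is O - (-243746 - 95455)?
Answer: 49294046123/145324 ≈ 3.3920e+5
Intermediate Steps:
d = -145324 (d = -12227 - 133097 = -145324)
O = -1/145324 (O = 1/(-145324) = -1/145324 ≈ -6.8812e-6)
O - (-243746 - 95455) = -1/145324 - (-243746 - 95455) = -1/145324 - 1*(-339201) = -1/145324 + 339201 = 49294046123/145324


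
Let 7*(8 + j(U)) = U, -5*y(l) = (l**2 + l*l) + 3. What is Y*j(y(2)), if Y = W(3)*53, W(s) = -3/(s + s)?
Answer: 15423/70 ≈ 220.33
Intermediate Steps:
y(l) = -3/5 - 2*l**2/5 (y(l) = -((l**2 + l*l) + 3)/5 = -((l**2 + l**2) + 3)/5 = -(2*l**2 + 3)/5 = -(3 + 2*l**2)/5 = -3/5 - 2*l**2/5)
W(s) = -3/(2*s) (W(s) = -3*1/(2*s) = -3/(2*s))
j(U) = -8 + U/7
Y = -53/2 (Y = -3/2/3*53 = -3/2*1/3*53 = -1/2*53 = -53/2 ≈ -26.500)
Y*j(y(2)) = -53*(-8 + (-3/5 - 2/5*2**2)/7)/2 = -53*(-8 + (-3/5 - 2/5*4)/7)/2 = -53*(-8 + (-3/5 - 8/5)/7)/2 = -53*(-8 + (1/7)*(-11/5))/2 = -53*(-8 - 11/35)/2 = -53/2*(-291/35) = 15423/70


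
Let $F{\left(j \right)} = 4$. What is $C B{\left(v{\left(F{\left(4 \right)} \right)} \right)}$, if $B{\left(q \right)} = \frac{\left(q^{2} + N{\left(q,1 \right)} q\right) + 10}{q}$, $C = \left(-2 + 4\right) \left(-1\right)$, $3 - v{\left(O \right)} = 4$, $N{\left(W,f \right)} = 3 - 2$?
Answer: $20$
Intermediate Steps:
$N{\left(W,f \right)} = 1$ ($N{\left(W,f \right)} = 3 - 2 = 1$)
$v{\left(O \right)} = -1$ ($v{\left(O \right)} = 3 - 4 = -1$)
$C = -2$ ($C = 2 \left(-1\right) = -2$)
$B{\left(q \right)} = \frac{10 + q + q^{2}}{q}$ ($B{\left(q \right)} = \frac{\left(q^{2} + 1 q\right) + 10}{q} = \frac{\left(q^{2} + q\right) + 10}{q} = \frac{\left(q + q^{2}\right) + 10}{q} = \frac{10 + q + q^{2}}{q}$)
$C B{\left(v{\left(F{\left(4 \right)} \right)} \right)} = - 2 \left(1 - 1 + \frac{10}{-1}\right) = - 2 \left(1 - 1 + 10 \left(-1\right)\right) = - 2 \left(1 - 1 - 10\right) = \left(-2\right) \left(-10\right) = 20$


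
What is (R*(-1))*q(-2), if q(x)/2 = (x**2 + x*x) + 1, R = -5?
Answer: 90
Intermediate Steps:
q(x) = 2 + 4*x**2 (q(x) = 2*((x**2 + x*x) + 1) = 2*((x**2 + x**2) + 1) = 2*(2*x**2 + 1) = 2*(1 + 2*x**2) = 2 + 4*x**2)
(R*(-1))*q(-2) = (-5*(-1))*(2 + 4*(-2)**2) = 5*(2 + 4*4) = 5*(2 + 16) = 5*18 = 90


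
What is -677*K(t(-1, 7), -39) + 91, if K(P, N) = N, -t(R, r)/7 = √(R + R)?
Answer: 26494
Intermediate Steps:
t(R, r) = -7*√2*√R (t(R, r) = -7*√(R + R) = -7*√2*√R)
-677*K(t(-1, 7), -39) + 91 = -677*(-39) + 91 = 26403 + 91 = 26494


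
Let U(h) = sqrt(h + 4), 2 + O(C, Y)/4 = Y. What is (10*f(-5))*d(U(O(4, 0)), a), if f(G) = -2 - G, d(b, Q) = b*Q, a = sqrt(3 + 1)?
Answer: 120*I ≈ 120.0*I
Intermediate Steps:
O(C, Y) = -8 + 4*Y
U(h) = sqrt(4 + h)
a = 2 (a = sqrt(4) = 2)
d(b, Q) = Q*b
(10*f(-5))*d(U(O(4, 0)), a) = (10*(-2 - 1*(-5)))*(2*sqrt(4 + (-8 + 4*0))) = (10*(-2 + 5))*(2*sqrt(4 + (-8 + 0))) = (10*3)*(2*sqrt(4 - 8)) = 30*(2*sqrt(-4)) = 30*(2*(2*I)) = 30*(4*I) = 120*I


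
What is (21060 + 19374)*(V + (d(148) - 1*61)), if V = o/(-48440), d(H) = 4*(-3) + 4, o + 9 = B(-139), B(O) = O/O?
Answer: -16893082596/6055 ≈ -2.7899e+6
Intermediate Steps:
B(O) = 1
o = -8 (o = -9 + 1 = -8)
d(H) = -8 (d(H) = -12 + 4 = -8)
V = 1/6055 (V = -8/(-48440) = -8*(-1/48440) = 1/6055 ≈ 0.00016515)
(21060 + 19374)*(V + (d(148) - 1*61)) = (21060 + 19374)*(1/6055 + (-8 - 1*61)) = 40434*(1/6055 + (-8 - 61)) = 40434*(1/6055 - 69) = 40434*(-417794/6055) = -16893082596/6055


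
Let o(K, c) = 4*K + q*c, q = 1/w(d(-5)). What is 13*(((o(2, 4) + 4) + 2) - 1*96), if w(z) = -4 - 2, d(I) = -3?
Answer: -3224/3 ≈ -1074.7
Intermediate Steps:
w(z) = -6
q = -⅙ (q = 1/(-6) = -⅙ ≈ -0.16667)
o(K, c) = 4*K - c/6
13*(((o(2, 4) + 4) + 2) - 1*96) = 13*((((4*2 - ⅙*4) + 4) + 2) - 1*96) = 13*((((8 - ⅔) + 4) + 2) - 96) = 13*(((22/3 + 4) + 2) - 96) = 13*((34/3 + 2) - 96) = 13*(40/3 - 96) = 13*(-248/3) = -3224/3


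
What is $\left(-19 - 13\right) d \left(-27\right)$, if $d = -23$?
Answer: $-19872$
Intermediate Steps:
$\left(-19 - 13\right) d \left(-27\right) = \left(-19 - 13\right) \left(-23\right) \left(-27\right) = \left(-32\right) \left(-23\right) \left(-27\right) = 736 \left(-27\right) = -19872$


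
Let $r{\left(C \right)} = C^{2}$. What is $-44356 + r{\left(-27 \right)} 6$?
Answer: $-39982$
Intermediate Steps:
$-44356 + r{\left(-27 \right)} 6 = -44356 + \left(-27\right)^{2} \cdot 6 = -44356 + 729 \cdot 6 = -44356 + 4374 = -39982$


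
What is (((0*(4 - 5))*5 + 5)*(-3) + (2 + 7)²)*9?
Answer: 594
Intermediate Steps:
(((0*(4 - 5))*5 + 5)*(-3) + (2 + 7)²)*9 = (((0*(-1))*5 + 5)*(-3) + 9²)*9 = ((0*5 + 5)*(-3) + 81)*9 = ((0 + 5)*(-3) + 81)*9 = (5*(-3) + 81)*9 = (-15 + 81)*9 = 66*9 = 594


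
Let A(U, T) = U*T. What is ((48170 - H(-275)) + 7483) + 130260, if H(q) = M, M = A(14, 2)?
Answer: 185885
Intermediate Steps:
A(U, T) = T*U
M = 28 (M = 2*14 = 28)
H(q) = 28
((48170 - H(-275)) + 7483) + 130260 = ((48170 - 1*28) + 7483) + 130260 = ((48170 - 28) + 7483) + 130260 = (48142 + 7483) + 130260 = 55625 + 130260 = 185885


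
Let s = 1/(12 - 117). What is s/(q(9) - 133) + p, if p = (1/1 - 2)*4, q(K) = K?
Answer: -52079/13020 ≈ -3.9999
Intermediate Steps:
s = -1/105 (s = 1/(-105) = -1/105 ≈ -0.0095238)
p = -4 (p = (1 - 2)*4 = -1*4 = -4)
s/(q(9) - 133) + p = -1/105/(9 - 133) - 4 = -1/105/(-124) - 4 = -1/124*(-1/105) - 4 = 1/13020 - 4 = -52079/13020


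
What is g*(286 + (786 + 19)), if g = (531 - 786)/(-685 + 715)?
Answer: -18547/2 ≈ -9273.5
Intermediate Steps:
g = -17/2 (g = -255/30 = -255*1/30 = -17/2 ≈ -8.5000)
g*(286 + (786 + 19)) = -17*(286 + (786 + 19))/2 = -17*(286 + 805)/2 = -17/2*1091 = -18547/2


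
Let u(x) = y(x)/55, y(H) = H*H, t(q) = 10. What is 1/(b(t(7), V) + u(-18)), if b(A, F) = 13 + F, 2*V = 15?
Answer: 110/2903 ≈ 0.037892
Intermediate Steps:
y(H) = H**2
u(x) = x**2/55
V = 15/2 (V = (1/2)*15 = 15/2 ≈ 7.5000)
1/(b(t(7), V) + u(-18)) = 1/((13 + 15/2) + (1/55)*(-18)**2) = 1/(41/2 + (1/55)*324) = 1/(41/2 + 324/55) = 1/(2903/110) = 110/2903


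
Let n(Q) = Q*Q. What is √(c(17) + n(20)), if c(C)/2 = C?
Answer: √434 ≈ 20.833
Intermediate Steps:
c(C) = 2*C
n(Q) = Q²
√(c(17) + n(20)) = √(2*17 + 20²) = √(34 + 400) = √434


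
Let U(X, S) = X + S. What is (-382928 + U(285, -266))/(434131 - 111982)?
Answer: -382909/322149 ≈ -1.1886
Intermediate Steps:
U(X, S) = S + X
(-382928 + U(285, -266))/(434131 - 111982) = (-382928 + (-266 + 285))/(434131 - 111982) = (-382928 + 19)/322149 = -382909*1/322149 = -382909/322149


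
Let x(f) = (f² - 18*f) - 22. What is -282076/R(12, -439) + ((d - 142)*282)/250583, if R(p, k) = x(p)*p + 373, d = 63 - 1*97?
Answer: 70645978148/189190165 ≈ 373.41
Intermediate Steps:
x(f) = -22 + f² - 18*f
d = -34 (d = 63 - 97 = -34)
R(p, k) = 373 + p*(-22 + p² - 18*p) (R(p, k) = (-22 + p² - 18*p)*p + 373 = p*(-22 + p² - 18*p) + 373 = 373 + p*(-22 + p² - 18*p))
-282076/R(12, -439) + ((d - 142)*282)/250583 = -282076/(373 - 1*12*(22 - 1*12² + 18*12)) + ((-34 - 142)*282)/250583 = -282076/(373 - 1*12*(22 - 1*144 + 216)) - 176*282*(1/250583) = -282076/(373 - 1*12*(22 - 144 + 216)) - 49632*1/250583 = -282076/(373 - 1*12*94) - 49632/250583 = -282076/(373 - 1128) - 49632/250583 = -282076/(-755) - 49632/250583 = -282076*(-1/755) - 49632/250583 = 282076/755 - 49632/250583 = 70645978148/189190165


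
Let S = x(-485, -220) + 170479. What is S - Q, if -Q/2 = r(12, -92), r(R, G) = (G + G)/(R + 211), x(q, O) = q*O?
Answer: 61810549/223 ≈ 2.7718e+5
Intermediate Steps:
x(q, O) = O*q
S = 277179 (S = -220*(-485) + 170479 = 106700 + 170479 = 277179)
r(R, G) = 2*G/(211 + R) (r(R, G) = (2*G)/(211 + R) = 2*G/(211 + R))
Q = 368/223 (Q = -4*(-92)/(211 + 12) = -4*(-92)/223 = -2*(-184/223) = 368/223 ≈ 1.6502)
S - Q = 277179 - 1*368/223 = 277179 - 368/223 = 61810549/223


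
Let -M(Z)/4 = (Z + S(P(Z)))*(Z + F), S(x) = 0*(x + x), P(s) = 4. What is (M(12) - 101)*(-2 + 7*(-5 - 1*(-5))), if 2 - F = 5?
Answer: 1066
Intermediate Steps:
S(x) = 0 (S(x) = 0*(2*x) = 0)
F = -3 (F = 2 - 1*5 = 2 - 5 = -3)
M(Z) = -4*Z*(-3 + Z) (M(Z) = -4*(Z + 0)*(Z - 3) = -4*Z*(-3 + Z))
(M(12) - 101)*(-2 + 7*(-5 - 1*(-5))) = (4*12*(3 - 1*12) - 101)*(-2 + 7*(-5 - 1*(-5))) = (4*12*(3 - 12) - 101)*(-2 + 7*(-5 + 5)) = (4*12*(-9) - 101)*(-2 + 7*0) = (-432 - 101)*(-2 + 0) = -533*(-2) = 1066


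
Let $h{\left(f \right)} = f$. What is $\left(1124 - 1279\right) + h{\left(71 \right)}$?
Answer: $-84$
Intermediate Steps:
$\left(1124 - 1279\right) + h{\left(71 \right)} = \left(1124 - 1279\right) + 71 = -155 + 71 = -84$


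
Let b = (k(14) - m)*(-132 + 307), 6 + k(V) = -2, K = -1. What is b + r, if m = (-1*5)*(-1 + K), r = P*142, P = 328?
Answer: 43426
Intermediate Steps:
k(V) = -8 (k(V) = -6 - 2 = -8)
r = 46576 (r = 328*142 = 46576)
m = 10 (m = (-1*5)*(-1 - 1) = -5*(-2) = 10)
b = -3150 (b = (-8 - 1*10)*(-132 + 307) = (-8 - 10)*175 = -18*175 = -3150)
b + r = -3150 + 46576 = 43426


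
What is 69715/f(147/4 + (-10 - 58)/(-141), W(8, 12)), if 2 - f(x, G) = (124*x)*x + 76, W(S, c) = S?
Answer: -5544015660/13675582807 ≈ -0.40540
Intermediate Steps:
f(x, G) = -74 - 124*x² (f(x, G) = 2 - ((124*x)*x + 76) = 2 - (124*x² + 76) = 2 - (76 + 124*x²) = 2 + (-76 - 124*x²) = -74 - 124*x²)
69715/f(147/4 + (-10 - 58)/(-141), W(8, 12)) = 69715/(-74 - 124*(147/4 + (-10 - 58)/(-141))²) = 69715/(-74 - 124*(147*(¼) - 68*(-1/141))²) = 69715/(-74 - 124*(147/4 + 68/141)²) = 69715/(-74 - 124*(20999/564)²) = 69715/(-74 - 124*440958001/318096) = 69715/(-74 - 13669698031/79524) = 69715/(-13675582807/79524) = 69715*(-79524/13675582807) = -5544015660/13675582807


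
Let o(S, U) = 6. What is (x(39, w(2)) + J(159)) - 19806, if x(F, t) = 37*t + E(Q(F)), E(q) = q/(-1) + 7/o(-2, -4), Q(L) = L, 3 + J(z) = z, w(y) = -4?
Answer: -119015/6 ≈ -19836.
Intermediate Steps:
J(z) = -3 + z
E(q) = 7/6 - q (E(q) = q/(-1) + 7/6 = q*(-1) + 7*(1/6) = -q + 7/6 = 7/6 - q)
x(F, t) = 7/6 - F + 37*t (x(F, t) = 37*t + (7/6 - F) = 7/6 - F + 37*t)
(x(39, w(2)) + J(159)) - 19806 = ((7/6 - 1*39 + 37*(-4)) + (-3 + 159)) - 19806 = ((7/6 - 39 - 148) + 156) - 19806 = (-1115/6 + 156) - 19806 = -179/6 - 19806 = -119015/6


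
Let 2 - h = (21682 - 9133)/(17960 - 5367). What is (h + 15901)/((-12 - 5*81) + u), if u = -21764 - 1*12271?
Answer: -33375655/72309006 ≈ -0.46157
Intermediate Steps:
h = 12637/12593 (h = 2 - (21682 - 9133)/(17960 - 5367) = 2 - 12549/12593 = 12637/12593 ≈ 1.0035)
u = -34035 (u = -21764 - 12271 = -34035)
(h + 15901)/((-12 - 5*81) + u) = (12637/12593 + 15901)/((-12 - 5*81) - 34035) = 200253930/(12593*((-12 - 405) - 34035)) = 200253930/(12593*(-417 - 34035)) = (200253930/12593)/(-34452) = (200253930/12593)*(-1/34452) = -33375655/72309006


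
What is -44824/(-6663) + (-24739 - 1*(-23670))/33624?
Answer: 500013143/74678904 ≈ 6.6955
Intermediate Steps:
-44824/(-6663) + (-24739 - 1*(-23670))/33624 = -44824*(-1/6663) + (-24739 + 23670)*(1/33624) = 44824/6663 - 1069*1/33624 = 44824/6663 - 1069/33624 = 500013143/74678904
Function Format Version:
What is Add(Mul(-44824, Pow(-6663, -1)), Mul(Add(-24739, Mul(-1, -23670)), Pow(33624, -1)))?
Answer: Rational(500013143, 74678904) ≈ 6.6955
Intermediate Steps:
Add(Mul(-44824, Pow(-6663, -1)), Mul(Add(-24739, Mul(-1, -23670)), Pow(33624, -1))) = Add(Mul(-44824, Rational(-1, 6663)), Mul(Add(-24739, 23670), Rational(1, 33624))) = Add(Rational(44824, 6663), Mul(-1069, Rational(1, 33624))) = Add(Rational(44824, 6663), Rational(-1069, 33624)) = Rational(500013143, 74678904)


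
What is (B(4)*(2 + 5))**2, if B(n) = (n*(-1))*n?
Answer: 12544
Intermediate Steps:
B(n) = -n**2 (B(n) = (-n)*n = -n**2)
(B(4)*(2 + 5))**2 = ((-1*4**2)*(2 + 5))**2 = (-1*16*7)**2 = (-16*7)**2 = (-112)**2 = 12544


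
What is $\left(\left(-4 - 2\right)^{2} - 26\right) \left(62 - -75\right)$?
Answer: $1370$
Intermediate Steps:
$\left(\left(-4 - 2\right)^{2} - 26\right) \left(62 - -75\right) = \left(\left(-6\right)^{2} - 26\right) \left(62 + 75\right) = \left(36 - 26\right) 137 = 10 \cdot 137 = 1370$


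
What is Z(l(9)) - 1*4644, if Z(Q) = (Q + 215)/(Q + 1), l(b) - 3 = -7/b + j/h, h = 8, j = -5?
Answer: -852833/187 ≈ -4560.6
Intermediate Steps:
l(b) = 19/8 - 7/b (l(b) = 3 + (-7/b - 5/8) = 3 + (-5/8 - 7/b) = 19/8 - 7/b)
Z(Q) = (215 + Q)/(1 + Q)
Z(l(9)) - 1*4644 = (215 + (19/8 - 7/9))/(1 + (19/8 - 7/9)) - 1*4644 = (215 + (19/8 - 7*⅑))/(1 + (19/8 - 7*⅑)) - 4644 = (215 + (19/8 - 7/9))/(1 + (19/8 - 7/9)) - 4644 = (215 + 115/72)/(1 + 115/72) - 4644 = (15595/72)/(187/72) - 4644 = (72/187)*(15595/72) - 4644 = 15595/187 - 4644 = -852833/187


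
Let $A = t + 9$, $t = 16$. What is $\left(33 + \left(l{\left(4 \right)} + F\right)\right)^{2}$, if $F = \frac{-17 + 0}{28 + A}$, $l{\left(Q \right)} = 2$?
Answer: $\frac{3378244}{2809} \approx 1202.7$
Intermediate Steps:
$A = 25$ ($A = 16 + 9 = 25$)
$F = - \frac{17}{53}$ ($F = \frac{-17 + 0}{28 + 25} = - \frac{17}{53} \approx -0.32075$)
$\left(33 + \left(l{\left(4 \right)} + F\right)\right)^{2} = \left(33 + \left(2 - \frac{17}{53}\right)\right)^{2} = \left(33 + \frac{89}{53}\right)^{2} = \left(\frac{1838}{53}\right)^{2} = \frac{3378244}{2809}$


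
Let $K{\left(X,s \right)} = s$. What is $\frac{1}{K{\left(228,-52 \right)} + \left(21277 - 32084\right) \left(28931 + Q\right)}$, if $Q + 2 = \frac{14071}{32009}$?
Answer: $- \frac{32009}{10007309947092} \approx -3.1986 \cdot 10^{-9}$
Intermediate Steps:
$Q = - \frac{49947}{32009}$ ($Q = -2 + \frac{14071}{32009} = - \frac{49947}{32009} \approx -1.5604$)
$\frac{1}{K{\left(228,-52 \right)} + \left(21277 - 32084\right) \left(28931 + Q\right)} = \frac{1}{-52 + \left(21277 - 32084\right) \left(28931 - \frac{49947}{32009}\right)} = \frac{1}{-52 - \frac{10007308282624}{32009}} = \frac{1}{- \frac{10007309947092}{32009}} = - \frac{32009}{10007309947092}$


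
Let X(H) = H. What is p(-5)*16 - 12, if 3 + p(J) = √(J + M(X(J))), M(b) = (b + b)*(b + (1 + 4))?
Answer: -60 + 16*I*√5 ≈ -60.0 + 35.777*I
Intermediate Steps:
M(b) = 2*b*(5 + b) (M(b) = (2*b)*(b + 5) = (2*b)*(5 + b) = 2*b*(5 + b))
p(J) = -3 + √(J + 2*J*(5 + J))
p(-5)*16 - 12 = (-3 + √(-5*(11 + 2*(-5))))*16 - 12 = (-3 + √(-5*(11 - 10)))*16 - 12 = (-3 + √(-5*1))*16 - 12 = (-3 + √(-5))*16 - 12 = (-3 + I*√5)*16 - 12 = (-48 + 16*I*√5) - 12 = -60 + 16*I*√5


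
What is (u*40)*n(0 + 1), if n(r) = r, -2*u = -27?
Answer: 540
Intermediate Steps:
u = 27/2 (u = -½*(-27) = 27/2 ≈ 13.500)
(u*40)*n(0 + 1) = ((27/2)*40)*(0 + 1) = 540*1 = 540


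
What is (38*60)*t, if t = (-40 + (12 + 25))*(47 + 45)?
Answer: -629280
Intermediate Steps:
t = -276 (t = (-40 + 37)*92 = -3*92 = -276)
(38*60)*t = (38*60)*(-276) = 2280*(-276) = -629280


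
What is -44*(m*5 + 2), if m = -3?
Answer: 572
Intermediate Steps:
-44*(m*5 + 2) = -44*(-3*5 + 2) = -44*(-15 + 2) = -44*(-13) = 572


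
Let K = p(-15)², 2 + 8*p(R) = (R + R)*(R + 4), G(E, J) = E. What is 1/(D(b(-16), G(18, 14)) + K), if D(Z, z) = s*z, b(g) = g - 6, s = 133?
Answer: 1/4075 ≈ 0.00024540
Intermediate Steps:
p(R) = -¼ + R*(4 + R)/4 (p(R) = -¼ + ((R + R)*(R + 4))/8 = -¼ + ((2*R)*(4 + R))/8 = -¼ + (2*R*(4 + R))/8 = -¼ + R*(4 + R)/4)
b(g) = -6 + g
K = 1681 (K = (-¼ - 15 + (¼)*(-15)²)² = (-¼ - 15 + (¼)*225)² = (-¼ - 15 + 225/4)² = 41² = 1681)
D(Z, z) = 133*z
1/(D(b(-16), G(18, 14)) + K) = 1/(133*18 + 1681) = 1/(2394 + 1681) = 1/4075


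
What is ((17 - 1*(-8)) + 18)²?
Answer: 1849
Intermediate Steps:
((17 - 1*(-8)) + 18)² = ((17 + 8) + 18)² = (25 + 18)² = 43² = 1849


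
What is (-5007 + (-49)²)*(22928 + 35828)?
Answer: -153118136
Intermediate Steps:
(-5007 + (-49)²)*(22928 + 35828) = (-5007 + 2401)*58756 = -2606*58756 = -153118136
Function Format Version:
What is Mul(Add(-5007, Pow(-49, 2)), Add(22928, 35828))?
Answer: -153118136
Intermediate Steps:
Mul(Add(-5007, Pow(-49, 2)), Add(22928, 35828)) = Mul(Add(-5007, 2401), 58756) = Mul(-2606, 58756) = -153118136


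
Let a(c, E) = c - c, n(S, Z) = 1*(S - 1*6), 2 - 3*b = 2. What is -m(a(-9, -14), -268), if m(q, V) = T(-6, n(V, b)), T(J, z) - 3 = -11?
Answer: 8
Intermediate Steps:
b = 0 (b = 2/3 - 1/3*2 = 2/3 - 2/3 = 0)
n(S, Z) = -6 + S (n(S, Z) = 1*(S - 6) = 1*(-6 + S) = -6 + S)
a(c, E) = 0
T(J, z) = -8 (T(J, z) = 3 - 11 = -8)
m(q, V) = -8
-m(a(-9, -14), -268) = -1*(-8) = 8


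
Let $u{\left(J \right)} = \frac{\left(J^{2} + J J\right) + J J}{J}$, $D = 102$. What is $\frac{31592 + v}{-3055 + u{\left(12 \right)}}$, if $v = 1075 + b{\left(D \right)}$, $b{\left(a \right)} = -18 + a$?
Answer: $- \frac{32751}{3019} \approx -10.848$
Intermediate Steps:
$v = 1159$ ($v = 1075 + \left(-18 + 102\right) = 1075 + 84 = 1159$)
$u{\left(J \right)} = 3 J$ ($u{\left(J \right)} = \frac{\left(J^{2} + J^{2}\right) + J^{2}}{J} = \frac{2 J^{2} + J^{2}}{J} = \frac{3 J^{2}}{J} = 3 J$)
$\frac{31592 + v}{-3055 + u{\left(12 \right)}} = \frac{31592 + 1159}{-3055 + 3 \cdot 12} = \frac{32751}{-3055 + 36} = \frac{32751}{-3019} = 32751 \left(- \frac{1}{3019}\right) = - \frac{32751}{3019}$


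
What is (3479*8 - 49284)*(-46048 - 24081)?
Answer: 1504407308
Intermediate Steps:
(3479*8 - 49284)*(-46048 - 24081) = (27832 - 49284)*(-70129) = -21452*(-70129) = 1504407308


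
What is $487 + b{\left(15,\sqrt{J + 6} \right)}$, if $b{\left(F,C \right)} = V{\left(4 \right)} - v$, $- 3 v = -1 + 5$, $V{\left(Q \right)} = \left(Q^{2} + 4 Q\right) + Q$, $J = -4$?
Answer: $\frac{1573}{3} \approx 524.33$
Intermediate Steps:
$V{\left(Q \right)} = Q^{2} + 5 Q$
$v = - \frac{4}{3}$ ($v = - \frac{-1 + 5}{3} = \left(- \frac{1}{3}\right) 4 = - \frac{4}{3} \approx -1.3333$)
$b{\left(F,C \right)} = \frac{112}{3}$ ($b{\left(F,C \right)} = 4 \left(5 + 4\right) - - \frac{4}{3} = 4 \cdot 9 + \frac{4}{3} = 36 + \frac{4}{3} = \frac{112}{3}$)
$487 + b{\left(15,\sqrt{J + 6} \right)} = 487 + \frac{112}{3} = \frac{1573}{3}$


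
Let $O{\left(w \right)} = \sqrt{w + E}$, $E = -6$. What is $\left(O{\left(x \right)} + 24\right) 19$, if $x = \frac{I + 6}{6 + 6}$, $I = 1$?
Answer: $456 + \frac{19 i \sqrt{195}}{6} \approx 456.0 + 44.22 i$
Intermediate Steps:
$x = \frac{7}{12}$ ($x = \frac{1 + 6}{6 + 6} = \frac{7}{12} \approx 0.58333$)
$O{\left(w \right)} = \sqrt{-6 + w}$ ($O{\left(w \right)} = \sqrt{w - 6} = \sqrt{-6 + w}$)
$\left(O{\left(x \right)} + 24\right) 19 = \left(\sqrt{-6 + \frac{7}{12}} + 24\right) 19 = \left(\sqrt{- \frac{65}{12}} + 24\right) 19 = \left(\frac{i \sqrt{195}}{6} + 24\right) 19 = \left(24 + \frac{i \sqrt{195}}{6}\right) 19 = 456 + \frac{19 i \sqrt{195}}{6}$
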